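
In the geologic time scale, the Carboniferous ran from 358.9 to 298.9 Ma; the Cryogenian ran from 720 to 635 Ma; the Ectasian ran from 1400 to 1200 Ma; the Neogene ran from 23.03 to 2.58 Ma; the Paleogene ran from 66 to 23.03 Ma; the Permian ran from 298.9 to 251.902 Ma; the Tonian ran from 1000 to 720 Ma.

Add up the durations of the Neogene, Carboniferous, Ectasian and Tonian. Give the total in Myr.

560.45 million years

Each duration: Neogene = 20.45; Carboniferous = 60; Ectasian = 200; Tonian = 280.
Sum: 20.45 + 60 + 200 + 280 = 560.45 Myr.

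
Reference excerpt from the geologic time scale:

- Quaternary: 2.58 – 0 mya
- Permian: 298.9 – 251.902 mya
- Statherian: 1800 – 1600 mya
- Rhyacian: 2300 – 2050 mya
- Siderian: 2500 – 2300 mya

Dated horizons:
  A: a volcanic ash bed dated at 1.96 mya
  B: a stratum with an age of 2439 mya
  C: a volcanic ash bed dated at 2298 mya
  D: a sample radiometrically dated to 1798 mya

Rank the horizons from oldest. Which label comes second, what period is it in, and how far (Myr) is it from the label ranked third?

Sorted oldest-first by Ma: B (2439), C (2298), D (1798), A (1.96).
The second oldest is C at 2298 Ma, which lies in 2300–2050 Ma: the Rhyacian.
The third oldest is D at 1798 Ma; separation = |2298 − 1798| = 500 Myr.

C, in the Rhyacian; 500 million years to D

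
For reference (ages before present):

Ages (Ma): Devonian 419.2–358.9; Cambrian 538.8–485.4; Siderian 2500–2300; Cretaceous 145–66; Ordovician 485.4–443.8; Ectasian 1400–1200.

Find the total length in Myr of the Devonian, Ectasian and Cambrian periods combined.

Each duration: Devonian = 60.3; Ectasian = 200; Cambrian = 53.4.
Sum: 60.3 + 200 + 53.4 = 313.7 Myr.

313.7 million years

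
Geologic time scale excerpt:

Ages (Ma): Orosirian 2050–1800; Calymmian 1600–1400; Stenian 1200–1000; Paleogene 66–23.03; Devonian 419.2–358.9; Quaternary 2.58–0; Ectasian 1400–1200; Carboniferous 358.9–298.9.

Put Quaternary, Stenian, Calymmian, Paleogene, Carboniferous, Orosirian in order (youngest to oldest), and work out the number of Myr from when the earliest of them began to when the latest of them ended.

From the excerpt: Quaternary 2.58–0; Stenian 1200–1000; Calymmian 1600–1400; Paleogene 66–23.03; Carboniferous 358.9–298.9; Orosirian 2050–1800 (Ma).
Larger Ma is earlier, so the oldest is Orosirian and the youngest is Quaternary; youngest to oldest: Quaternary, Paleogene, Carboniferous, Stenian, Calymmian, Orosirian.
Oldest start 2050 minus youngest end 0 gives 2050 Myr overall.

Quaternary → Paleogene → Carboniferous → Stenian → Calymmian → Orosirian; total span 2050 Myr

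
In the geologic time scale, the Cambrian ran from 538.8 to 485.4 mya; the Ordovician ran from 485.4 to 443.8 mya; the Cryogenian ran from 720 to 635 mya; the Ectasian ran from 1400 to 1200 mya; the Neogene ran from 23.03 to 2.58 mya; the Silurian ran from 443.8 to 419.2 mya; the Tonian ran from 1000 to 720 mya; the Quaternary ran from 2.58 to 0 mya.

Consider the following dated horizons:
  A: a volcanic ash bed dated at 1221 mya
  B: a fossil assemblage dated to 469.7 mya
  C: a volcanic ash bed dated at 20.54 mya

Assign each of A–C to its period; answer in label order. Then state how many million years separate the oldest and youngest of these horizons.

Match each age against the start–end ranges in the excerpt: A = 1221 Ma → Ectasian (1400–1200); B = 469.7 Ma → Ordovician (485.4–443.8); C = 20.54 Ma → Neogene (23.03–2.58).
The largest age is 1221 Ma and the smallest is 20.54 Ma; their difference is 1200.46 Myr.

A — Ectasian; B — Ordovician; C — Neogene; span 1200.46 million years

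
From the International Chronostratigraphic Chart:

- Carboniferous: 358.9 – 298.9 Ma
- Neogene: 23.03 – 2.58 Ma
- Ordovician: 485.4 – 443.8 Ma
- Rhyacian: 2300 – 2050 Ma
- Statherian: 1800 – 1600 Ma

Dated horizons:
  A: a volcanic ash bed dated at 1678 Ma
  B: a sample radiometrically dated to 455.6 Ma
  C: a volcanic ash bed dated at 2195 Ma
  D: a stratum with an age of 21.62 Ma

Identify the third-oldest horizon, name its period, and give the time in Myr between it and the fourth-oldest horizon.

Sorted oldest-first by Ma: C (2195), A (1678), B (455.6), D (21.62).
The third oldest is B at 455.6 Ma, which lies in 485.4–443.8 Ma: the Ordovician.
The fourth oldest is D at 21.62 Ma; separation = |455.6 − 21.62| = 433.98 Myr.

B, in the Ordovician; 433.98 million years to D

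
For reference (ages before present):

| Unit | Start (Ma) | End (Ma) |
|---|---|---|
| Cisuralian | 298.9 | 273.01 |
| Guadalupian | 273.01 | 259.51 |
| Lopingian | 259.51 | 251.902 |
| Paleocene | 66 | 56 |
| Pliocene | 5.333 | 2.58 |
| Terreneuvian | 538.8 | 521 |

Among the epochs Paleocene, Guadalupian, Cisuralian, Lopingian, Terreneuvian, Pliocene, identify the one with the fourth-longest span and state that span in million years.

Paleocene, 10 million years

Durations: Paleocene 10; Guadalupian 13.5; Cisuralian 25.89; Lopingian 7.608; Terreneuvian 17.8; Pliocene 2.753 Myr.
Sorted longest-first: Cisuralian (25.89), Terreneuvian (17.8), Guadalupian (13.5), Paleocene (10), Lopingian (7.608), Pliocene (2.753).
The fourth longest is Paleocene at 10 Myr.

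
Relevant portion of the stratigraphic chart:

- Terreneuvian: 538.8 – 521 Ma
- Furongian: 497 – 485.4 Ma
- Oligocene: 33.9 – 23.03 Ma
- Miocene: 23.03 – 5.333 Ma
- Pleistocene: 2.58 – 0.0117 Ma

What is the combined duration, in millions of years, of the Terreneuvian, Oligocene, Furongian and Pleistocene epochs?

42.8383 million years

Each duration: Terreneuvian = 17.8; Oligocene = 10.87; Furongian = 11.6; Pleistocene = 2.5683.
Sum: 17.8 + 10.87 + 11.6 + 2.5683 = 42.8383 Myr.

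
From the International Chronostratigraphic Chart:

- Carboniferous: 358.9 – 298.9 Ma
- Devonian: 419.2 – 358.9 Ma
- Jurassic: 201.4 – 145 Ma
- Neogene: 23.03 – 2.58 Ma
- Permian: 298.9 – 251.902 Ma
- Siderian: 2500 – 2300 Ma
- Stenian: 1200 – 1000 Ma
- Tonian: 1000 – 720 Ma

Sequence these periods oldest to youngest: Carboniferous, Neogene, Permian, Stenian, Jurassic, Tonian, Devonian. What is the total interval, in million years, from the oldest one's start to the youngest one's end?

Stenian, Tonian, Devonian, Carboniferous, Permian, Jurassic, Neogene; total span 1197.42 Myr

Start ages (Ma): Stenian 1200, Tonian 1000, Devonian 419.2, Carboniferous 358.9, Permian 298.9, Jurassic 201.4, Neogene 23.03.
Ordered oldest to youngest: Stenian, Tonian, Devonian, Carboniferous, Permian, Jurassic, Neogene.
Span = 1200 − 2.58 = 1197.42 Myr.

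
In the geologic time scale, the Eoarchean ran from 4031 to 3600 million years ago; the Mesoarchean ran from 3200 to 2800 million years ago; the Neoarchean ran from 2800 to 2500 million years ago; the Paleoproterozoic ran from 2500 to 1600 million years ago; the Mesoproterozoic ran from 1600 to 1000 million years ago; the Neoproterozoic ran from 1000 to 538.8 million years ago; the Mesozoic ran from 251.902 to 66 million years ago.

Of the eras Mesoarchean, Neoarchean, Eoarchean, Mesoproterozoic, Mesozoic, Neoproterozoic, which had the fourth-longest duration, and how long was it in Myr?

Durations: Mesoarchean 400; Neoarchean 300; Eoarchean 431; Mesoproterozoic 600; Mesozoic 185.902; Neoproterozoic 461.2 Myr.
Sorted longest-first: Mesoproterozoic (600), Neoproterozoic (461.2), Eoarchean (431), Mesoarchean (400), Neoarchean (300), Mesozoic (185.902).
The fourth longest is Mesoarchean at 400 Myr.

Mesoarchean, 400 million years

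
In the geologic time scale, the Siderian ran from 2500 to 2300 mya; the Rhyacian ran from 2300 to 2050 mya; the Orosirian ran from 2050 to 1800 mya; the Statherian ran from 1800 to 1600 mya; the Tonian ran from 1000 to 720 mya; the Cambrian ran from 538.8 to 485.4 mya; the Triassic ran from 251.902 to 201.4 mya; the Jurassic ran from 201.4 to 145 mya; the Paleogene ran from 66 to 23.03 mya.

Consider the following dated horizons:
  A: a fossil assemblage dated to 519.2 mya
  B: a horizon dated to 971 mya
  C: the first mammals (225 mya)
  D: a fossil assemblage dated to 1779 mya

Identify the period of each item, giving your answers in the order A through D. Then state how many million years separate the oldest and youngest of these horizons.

Match each age against the start–end ranges in the excerpt: A = 519.2 Ma → Cambrian (538.8–485.4); B = 971 Ma → Tonian (1000–720); C = 225 Ma → Triassic (251.902–201.4); D = 1779 Ma → Statherian (1800–1600).
The largest age is 1779 Ma and the smallest is 225 Ma; their difference is 1554 Myr.

A — Cambrian; B — Tonian; C — Triassic; D — Statherian; span 1554 million years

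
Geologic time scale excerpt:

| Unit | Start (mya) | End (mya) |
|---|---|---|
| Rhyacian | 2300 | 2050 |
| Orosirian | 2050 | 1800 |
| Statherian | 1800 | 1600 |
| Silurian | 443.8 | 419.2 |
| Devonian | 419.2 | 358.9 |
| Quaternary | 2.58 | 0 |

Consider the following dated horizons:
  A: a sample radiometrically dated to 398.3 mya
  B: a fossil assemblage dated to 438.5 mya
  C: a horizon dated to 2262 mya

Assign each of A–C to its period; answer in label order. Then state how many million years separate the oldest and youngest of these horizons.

A: 398.3 Ma lies in 419.2–358.9 Ma, so Devonian.
B: 438.5 Ma lies in 443.8–419.2 Ma, so Silurian.
C: 2262 Ma lies in 2300–2050 Ma, so Rhyacian.
Oldest = 2262 Ma, youngest = 398.3 Ma → span 1863.7 Myr.

A — Devonian; B — Silurian; C — Rhyacian; span 1863.7 million years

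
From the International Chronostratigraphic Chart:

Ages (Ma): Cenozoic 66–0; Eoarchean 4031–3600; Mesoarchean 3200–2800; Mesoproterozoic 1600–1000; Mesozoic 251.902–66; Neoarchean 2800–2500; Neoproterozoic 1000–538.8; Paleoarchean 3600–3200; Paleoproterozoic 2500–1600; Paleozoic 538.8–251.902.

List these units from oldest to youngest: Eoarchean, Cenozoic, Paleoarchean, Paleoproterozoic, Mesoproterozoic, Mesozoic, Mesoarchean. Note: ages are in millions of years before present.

Eoarchean, Paleoarchean, Mesoarchean, Paleoproterozoic, Mesoproterozoic, Mesozoic, Cenozoic

Sorting by start age (descending Ma, since larger Ma = older): Eoarchean start 4031, Paleoarchean start 3600, Mesoarchean start 3200, Paleoproterozoic start 2500, Mesoproterozoic start 1600, Mesozoic start 251.902, Cenozoic start 66.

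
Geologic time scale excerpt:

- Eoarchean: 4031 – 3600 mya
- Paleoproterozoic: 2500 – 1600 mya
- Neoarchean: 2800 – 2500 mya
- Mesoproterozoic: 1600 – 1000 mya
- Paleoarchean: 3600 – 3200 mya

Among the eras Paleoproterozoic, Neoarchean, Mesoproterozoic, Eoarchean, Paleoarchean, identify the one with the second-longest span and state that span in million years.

Mesoproterozoic, 600 million years

Start − end for each: Paleoproterozoic 2500 − 1600 = 900; Neoarchean 2800 − 2500 = 300; Mesoproterozoic 1600 − 1000 = 600; Eoarchean 4031 − 3600 = 431; Paleoarchean 3600 − 3200 = 400.
Ranking these from longest: Paleoproterozoic > Mesoproterozoic > Eoarchean > Paleoarchean > Neoarchean.
Position 2 in that ranking is Mesoproterozoic, which lasted 600 Myr.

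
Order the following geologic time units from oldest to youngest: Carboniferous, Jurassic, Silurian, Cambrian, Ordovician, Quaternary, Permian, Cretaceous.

Era membership (oldest first within each) — Paleozoic: Cambrian, Ordovician, Silurian, Carboniferous, Permian; Mesozoic: Jurassic, Cretaceous; Cenozoic: Quaternary. Paleozoic precedes Mesozoic, which precedes Cenozoic. Concatenating the groups in that era order gives oldest to youngest directly.

Cambrian, Ordovician, Silurian, Carboniferous, Permian, Jurassic, Cretaceous, Quaternary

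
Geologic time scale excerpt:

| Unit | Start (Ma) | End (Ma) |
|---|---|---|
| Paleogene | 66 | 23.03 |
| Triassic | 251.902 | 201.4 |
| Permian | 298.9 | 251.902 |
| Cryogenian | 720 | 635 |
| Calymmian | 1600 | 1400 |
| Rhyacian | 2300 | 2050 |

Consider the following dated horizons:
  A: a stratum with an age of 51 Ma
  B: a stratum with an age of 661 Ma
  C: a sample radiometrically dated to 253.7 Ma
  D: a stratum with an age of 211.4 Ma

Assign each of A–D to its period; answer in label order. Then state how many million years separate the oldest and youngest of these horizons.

Match each age against the start–end ranges in the excerpt: A = 51 Ma → Paleogene (66–23.03); B = 661 Ma → Cryogenian (720–635); C = 253.7 Ma → Permian (298.9–251.902); D = 211.4 Ma → Triassic (251.902–201.4).
The largest age is 661 Ma and the smallest is 51 Ma; their difference is 610 Myr.

A — Paleogene; B — Cryogenian; C — Permian; D — Triassic; span 610 million years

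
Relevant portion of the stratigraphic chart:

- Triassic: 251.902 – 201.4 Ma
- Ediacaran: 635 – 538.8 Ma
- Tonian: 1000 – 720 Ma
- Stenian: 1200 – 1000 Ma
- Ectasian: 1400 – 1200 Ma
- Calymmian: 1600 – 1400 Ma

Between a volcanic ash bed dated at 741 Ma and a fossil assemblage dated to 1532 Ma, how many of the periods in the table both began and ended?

2

The older date is 1532 Ma and the younger is 741 Ma.
Periods with start < 1532 and end > 741 Ma: Ectasian (1400–1200), Stenian (1200–1000).
That is 2 complete periods.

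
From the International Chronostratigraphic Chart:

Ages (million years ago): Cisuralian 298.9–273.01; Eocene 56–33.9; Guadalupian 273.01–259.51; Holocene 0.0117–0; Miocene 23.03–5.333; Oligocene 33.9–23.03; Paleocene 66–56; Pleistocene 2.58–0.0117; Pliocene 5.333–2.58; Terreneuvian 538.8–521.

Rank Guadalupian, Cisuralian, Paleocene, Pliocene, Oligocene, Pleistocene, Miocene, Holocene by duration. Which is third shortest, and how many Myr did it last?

Start − end for each: Guadalupian 273.01 − 259.51 = 13.5; Cisuralian 298.9 − 273.01 = 25.89; Paleocene 66 − 56 = 10; Pliocene 5.333 − 2.58 = 2.753; Oligocene 33.9 − 23.03 = 10.87; Pleistocene 2.58 − 0.0117 = 2.5683; Miocene 23.03 − 5.333 = 17.697; Holocene 0.0117 − 0 = 0.0117.
Ranking these from shortest: Holocene < Pleistocene < Pliocene < Paleocene < Oligocene < Guadalupian < Miocene < Cisuralian.
Position 3 in that ranking is Pliocene, which lasted 2.753 Myr.

Pliocene, 2.753 million years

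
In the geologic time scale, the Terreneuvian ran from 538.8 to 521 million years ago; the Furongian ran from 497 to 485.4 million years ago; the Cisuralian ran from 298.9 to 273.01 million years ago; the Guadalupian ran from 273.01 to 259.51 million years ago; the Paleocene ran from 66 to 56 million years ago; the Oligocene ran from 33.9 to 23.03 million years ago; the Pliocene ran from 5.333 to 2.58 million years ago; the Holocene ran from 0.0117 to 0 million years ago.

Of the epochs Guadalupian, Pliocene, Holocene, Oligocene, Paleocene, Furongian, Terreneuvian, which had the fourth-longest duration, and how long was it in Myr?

Oligocene, 10.87 million years

Start − end for each: Guadalupian 273.01 − 259.51 = 13.5; Pliocene 5.333 − 2.58 = 2.753; Holocene 0.0117 − 0 = 0.0117; Oligocene 33.9 − 23.03 = 10.87; Paleocene 66 − 56 = 10; Furongian 497 − 485.4 = 11.6; Terreneuvian 538.8 − 521 = 17.8.
Ranking these from longest: Terreneuvian > Guadalupian > Furongian > Oligocene > Paleocene > Pliocene > Holocene.
Position 4 in that ranking is Oligocene, which lasted 10.87 Myr.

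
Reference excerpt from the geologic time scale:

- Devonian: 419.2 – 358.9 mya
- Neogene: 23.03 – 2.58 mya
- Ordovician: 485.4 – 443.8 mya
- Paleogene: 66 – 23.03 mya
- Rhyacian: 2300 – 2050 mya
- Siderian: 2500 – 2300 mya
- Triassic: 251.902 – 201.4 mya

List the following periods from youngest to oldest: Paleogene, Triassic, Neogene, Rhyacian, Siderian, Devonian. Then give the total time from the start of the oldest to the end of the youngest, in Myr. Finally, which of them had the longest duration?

Neogene, Paleogene, Triassic, Devonian, Rhyacian, Siderian; total span 2497.42 Myr; longest is Rhyacian

From the excerpt: Paleogene 66–23.03; Triassic 251.902–201.4; Neogene 23.03–2.58; Rhyacian 2300–2050; Siderian 2500–2300; Devonian 419.2–358.9 (Ma).
Larger Ma is earlier, so the oldest is Siderian and the youngest is Neogene; youngest to oldest: Neogene, Paleogene, Triassic, Devonian, Rhyacian, Siderian.
Oldest start 2500 minus youngest end 2.58 gives 2497.42 Myr overall.
Individual lengths (start − end): Triassic 50.502; Paleogene 42.97; Neogene 20.45; Rhyacian 250; Siderian 200; Devonian 60.3. The largest is Rhyacian at 250 Myr.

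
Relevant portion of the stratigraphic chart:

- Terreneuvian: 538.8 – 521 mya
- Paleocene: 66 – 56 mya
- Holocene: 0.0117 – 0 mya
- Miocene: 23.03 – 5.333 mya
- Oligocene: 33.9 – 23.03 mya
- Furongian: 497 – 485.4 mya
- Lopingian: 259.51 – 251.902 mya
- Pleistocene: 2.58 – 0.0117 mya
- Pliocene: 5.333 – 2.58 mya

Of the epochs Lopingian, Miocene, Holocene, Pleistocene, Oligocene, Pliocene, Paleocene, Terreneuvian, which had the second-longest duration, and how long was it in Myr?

Durations: Lopingian 7.608; Miocene 17.697; Holocene 0.0117; Pleistocene 2.5683; Oligocene 10.87; Pliocene 2.753; Paleocene 10; Terreneuvian 17.8 Myr.
Sorted longest-first: Terreneuvian (17.8), Miocene (17.697), Oligocene (10.87), Paleocene (10), Lopingian (7.608), Pliocene (2.753), Pleistocene (2.5683), Holocene (0.0117).
The second longest is Miocene at 17.697 Myr.

Miocene, 17.697 million years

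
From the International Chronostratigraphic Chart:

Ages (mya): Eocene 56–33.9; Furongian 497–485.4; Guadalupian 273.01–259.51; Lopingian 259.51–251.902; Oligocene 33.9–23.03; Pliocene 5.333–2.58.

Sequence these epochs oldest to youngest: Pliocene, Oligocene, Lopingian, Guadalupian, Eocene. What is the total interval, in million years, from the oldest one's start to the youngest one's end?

Guadalupian, Lopingian, Eocene, Oligocene, Pliocene; total span 270.43 Myr

Start ages (Ma): Guadalupian 273.01, Lopingian 259.51, Eocene 56, Oligocene 33.9, Pliocene 5.333.
Ordered oldest to youngest: Guadalupian, Lopingian, Eocene, Oligocene, Pliocene.
Span = 273.01 − 2.58 = 270.43 Myr.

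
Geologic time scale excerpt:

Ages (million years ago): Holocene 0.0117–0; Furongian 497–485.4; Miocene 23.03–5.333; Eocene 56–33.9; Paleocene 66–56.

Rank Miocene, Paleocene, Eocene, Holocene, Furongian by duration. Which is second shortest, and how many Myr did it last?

Start − end for each: Miocene 23.03 − 5.333 = 17.697; Paleocene 66 − 56 = 10; Eocene 56 − 33.9 = 22.1; Holocene 0.0117 − 0 = 0.0117; Furongian 497 − 485.4 = 11.6.
Ranking these from shortest: Holocene < Paleocene < Furongian < Miocene < Eocene.
Position 2 in that ranking is Paleocene, which lasted 10 Myr.

Paleocene, 10 million years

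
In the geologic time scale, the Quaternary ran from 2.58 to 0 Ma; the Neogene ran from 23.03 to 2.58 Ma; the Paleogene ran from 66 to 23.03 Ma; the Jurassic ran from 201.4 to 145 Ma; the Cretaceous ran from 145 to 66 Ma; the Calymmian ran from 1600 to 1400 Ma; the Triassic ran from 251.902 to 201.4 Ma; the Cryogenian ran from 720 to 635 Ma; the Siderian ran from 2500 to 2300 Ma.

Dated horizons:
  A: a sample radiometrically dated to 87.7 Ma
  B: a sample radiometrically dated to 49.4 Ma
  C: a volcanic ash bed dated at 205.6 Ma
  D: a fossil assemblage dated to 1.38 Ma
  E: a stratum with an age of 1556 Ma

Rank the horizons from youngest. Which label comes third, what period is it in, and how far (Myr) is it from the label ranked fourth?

A, in the Cretaceous; 117.9 million years to C

Sorted youngest-first by Ma: D (1.38), B (49.4), A (87.7), C (205.6), E (1556).
The third youngest is A at 87.7 Ma, which lies in 145–66 Ma: the Cretaceous.
The fourth youngest is C at 205.6 Ma; separation = |87.7 − 205.6| = 117.9 Myr.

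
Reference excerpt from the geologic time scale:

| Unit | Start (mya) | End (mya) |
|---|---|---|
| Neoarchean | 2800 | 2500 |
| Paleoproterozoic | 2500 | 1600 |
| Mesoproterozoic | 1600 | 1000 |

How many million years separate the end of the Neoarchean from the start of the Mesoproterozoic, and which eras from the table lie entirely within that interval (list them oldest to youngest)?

900 million years; Paleoproterozoic

End of Neoarchean = 2500 Ma; start of Mesoproterozoic = 1600 Ma.
Gap = 2500 − 1600 = 900 Myr.
Eras wholly inside 2500–1600 Ma: Paleoproterozoic (2500–1600).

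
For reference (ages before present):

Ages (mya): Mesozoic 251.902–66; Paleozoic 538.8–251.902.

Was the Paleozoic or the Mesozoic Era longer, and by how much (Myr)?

Paleozoic: 538.8 − 251.902 = 286.898 Myr.
Mesozoic: 251.902 − 66 = 185.902 Myr.
Difference: 286.898 − 185.902 = 100.996 Myr, so the Paleozoic was longer.

Paleozoic, by 100.996 million years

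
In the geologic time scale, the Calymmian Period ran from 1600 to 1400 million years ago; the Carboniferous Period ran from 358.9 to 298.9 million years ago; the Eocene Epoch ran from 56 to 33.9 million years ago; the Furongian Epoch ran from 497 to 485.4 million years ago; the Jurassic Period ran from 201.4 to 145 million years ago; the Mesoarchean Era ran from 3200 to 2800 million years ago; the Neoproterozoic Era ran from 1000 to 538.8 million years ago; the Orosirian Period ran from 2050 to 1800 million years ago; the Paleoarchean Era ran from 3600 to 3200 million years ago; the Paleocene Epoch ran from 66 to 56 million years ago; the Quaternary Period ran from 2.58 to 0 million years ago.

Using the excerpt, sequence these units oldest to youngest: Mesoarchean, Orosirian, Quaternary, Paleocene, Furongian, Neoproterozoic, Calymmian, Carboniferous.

The oldest of these is Mesoarchean (starts 3200 Ma) and the youngest is Quaternary (ends 0 Ma).
In between, by decreasing start age: Orosirian (2050), Calymmian (1600), Neoproterozoic (1000), Furongian (497), Carboniferous (358.9), Paleocene (66).

Mesoarchean, Orosirian, Calymmian, Neoproterozoic, Furongian, Carboniferous, Paleocene, Quaternary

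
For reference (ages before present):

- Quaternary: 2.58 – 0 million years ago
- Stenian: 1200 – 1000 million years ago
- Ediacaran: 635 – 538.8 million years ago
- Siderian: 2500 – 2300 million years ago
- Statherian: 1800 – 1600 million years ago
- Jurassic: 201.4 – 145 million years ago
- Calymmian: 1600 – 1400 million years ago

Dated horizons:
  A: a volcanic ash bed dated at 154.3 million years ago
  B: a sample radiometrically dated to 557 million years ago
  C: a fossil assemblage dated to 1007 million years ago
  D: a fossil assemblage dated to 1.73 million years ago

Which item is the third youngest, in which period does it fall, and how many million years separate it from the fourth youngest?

B, in the Ediacaran; 450 million years to C

Smaller Ma means younger, so youngest first: D 1.73 < A 154.3 < B 557 < C 1007.
Counting 3 along gives B (557 Ma); the excerpt puts that inside the Ediacaran, 635–538.8 Ma.
Next in line is C (1007 Ma), and 1007 − 557 = 450 Myr.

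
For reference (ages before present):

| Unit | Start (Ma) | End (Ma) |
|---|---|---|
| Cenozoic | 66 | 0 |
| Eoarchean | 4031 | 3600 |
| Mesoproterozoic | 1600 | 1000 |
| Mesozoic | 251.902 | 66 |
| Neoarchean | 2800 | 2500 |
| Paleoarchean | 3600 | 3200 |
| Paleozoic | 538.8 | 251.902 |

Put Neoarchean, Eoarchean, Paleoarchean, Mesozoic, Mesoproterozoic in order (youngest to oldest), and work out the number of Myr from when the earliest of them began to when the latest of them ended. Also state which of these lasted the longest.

Mesozoic, Mesoproterozoic, Neoarchean, Paleoarchean, Eoarchean; total span 3965 Myr; longest is Mesoproterozoic

From the excerpt: Neoarchean 2800–2500; Eoarchean 4031–3600; Paleoarchean 3600–3200; Mesozoic 251.902–66; Mesoproterozoic 1600–1000 (Ma).
Larger Ma is earlier, so the oldest is Eoarchean and the youngest is Mesozoic; youngest to oldest: Mesozoic, Mesoproterozoic, Neoarchean, Paleoarchean, Eoarchean.
Oldest start 4031 minus youngest end 66 gives 3965 Myr overall.
Individual lengths (start − end): Neoarchean 300; Mesoproterozoic 600; Mesozoic 185.902; Paleoarchean 400; Eoarchean 431. The largest is Mesoproterozoic at 600 Myr.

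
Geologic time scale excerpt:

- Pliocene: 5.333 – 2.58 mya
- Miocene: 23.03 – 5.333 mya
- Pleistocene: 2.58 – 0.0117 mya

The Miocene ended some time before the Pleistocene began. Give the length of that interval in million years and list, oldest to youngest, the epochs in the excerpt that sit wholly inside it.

2.753 million years; Pliocene

End of Miocene = 5.333 Ma; start of Pleistocene = 2.58 Ma.
Gap = 5.333 − 2.58 = 2.753 Myr.
Epochs wholly inside 5.333–2.58 Ma: Pliocene (5.333–2.58).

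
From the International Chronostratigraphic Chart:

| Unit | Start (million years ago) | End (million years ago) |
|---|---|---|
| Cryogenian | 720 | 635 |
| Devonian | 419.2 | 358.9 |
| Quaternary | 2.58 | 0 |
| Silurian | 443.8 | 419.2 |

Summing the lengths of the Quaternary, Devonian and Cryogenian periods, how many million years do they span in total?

147.88 million years

Duration is start − end for each: (2.58 − 0) + (419.2 − 358.9) + (720 − 635).
That is 2.58 + 60.3 + 85, which totals 147.88 million years.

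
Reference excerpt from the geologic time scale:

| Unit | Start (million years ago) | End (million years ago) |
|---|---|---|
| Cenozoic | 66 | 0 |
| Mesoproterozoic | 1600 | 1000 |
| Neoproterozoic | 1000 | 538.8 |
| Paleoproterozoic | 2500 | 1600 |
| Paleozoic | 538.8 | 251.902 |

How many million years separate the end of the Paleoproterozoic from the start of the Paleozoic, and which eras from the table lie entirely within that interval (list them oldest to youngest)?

End of Paleoproterozoic = 1600 Ma; start of Paleozoic = 538.8 Ma.
Gap = 1600 − 538.8 = 1061.2 Myr.
Eras wholly inside 1600–538.8 Ma: Mesoproterozoic (1600–1000), Neoproterozoic (1000–538.8).

1061.2 million years; Mesoproterozoic, Neoproterozoic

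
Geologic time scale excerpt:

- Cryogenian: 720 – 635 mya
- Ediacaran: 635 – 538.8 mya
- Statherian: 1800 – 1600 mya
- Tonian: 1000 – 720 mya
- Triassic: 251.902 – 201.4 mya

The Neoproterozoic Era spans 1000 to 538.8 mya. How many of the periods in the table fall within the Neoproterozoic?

3

Periods inside 1000–538.8 Ma: Tonian, Cryogenian, Ediacaran — 3 in total.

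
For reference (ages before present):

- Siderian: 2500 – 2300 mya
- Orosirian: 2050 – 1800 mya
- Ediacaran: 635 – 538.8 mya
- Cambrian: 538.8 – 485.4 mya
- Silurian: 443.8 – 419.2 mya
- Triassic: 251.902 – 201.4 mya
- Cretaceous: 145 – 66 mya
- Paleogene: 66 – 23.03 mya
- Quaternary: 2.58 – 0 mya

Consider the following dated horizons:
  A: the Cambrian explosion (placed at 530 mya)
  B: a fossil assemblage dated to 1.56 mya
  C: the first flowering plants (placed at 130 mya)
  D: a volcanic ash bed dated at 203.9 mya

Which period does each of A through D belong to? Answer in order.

Match each age against the start–end ranges in the excerpt: A = 530 Ma → Cambrian (538.8–485.4); B = 1.56 Ma → Quaternary (2.58–0); C = 130 Ma → Cretaceous (145–66); D = 203.9 Ma → Triassic (251.902–201.4).

A — Cambrian; B — Quaternary; C — Cretaceous; D — Triassic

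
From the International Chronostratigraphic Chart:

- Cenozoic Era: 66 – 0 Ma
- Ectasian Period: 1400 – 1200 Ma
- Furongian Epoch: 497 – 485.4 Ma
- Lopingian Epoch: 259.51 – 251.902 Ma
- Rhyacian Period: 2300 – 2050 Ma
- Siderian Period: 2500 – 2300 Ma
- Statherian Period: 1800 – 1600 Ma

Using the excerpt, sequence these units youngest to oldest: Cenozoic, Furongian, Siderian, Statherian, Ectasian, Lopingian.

Cenozoic, Lopingian, Furongian, Ectasian, Statherian, Siderian

The oldest of these is Siderian (starts 2500 Ma) and the youngest is Cenozoic (ends 0 Ma).
In between, by decreasing start age: Statherian (1800), Ectasian (1400), Furongian (497), Lopingian (259.51).
Listing youngest first means reversing that sequence.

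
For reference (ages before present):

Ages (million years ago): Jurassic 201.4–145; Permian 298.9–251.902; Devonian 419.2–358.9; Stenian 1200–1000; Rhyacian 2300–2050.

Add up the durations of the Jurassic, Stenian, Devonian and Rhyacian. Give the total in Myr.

Each duration: Jurassic = 56.4; Stenian = 200; Devonian = 60.3; Rhyacian = 250.
Sum: 56.4 + 200 + 60.3 + 250 = 566.7 Myr.

566.7 million years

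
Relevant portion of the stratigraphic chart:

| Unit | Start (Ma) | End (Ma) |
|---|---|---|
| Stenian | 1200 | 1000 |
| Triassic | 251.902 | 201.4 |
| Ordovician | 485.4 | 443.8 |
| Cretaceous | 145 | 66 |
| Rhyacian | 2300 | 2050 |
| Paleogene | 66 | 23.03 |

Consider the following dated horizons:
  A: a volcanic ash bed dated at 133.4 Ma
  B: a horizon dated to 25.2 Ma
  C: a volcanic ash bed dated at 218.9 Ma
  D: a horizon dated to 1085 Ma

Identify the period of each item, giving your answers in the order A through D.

A — Cretaceous; B — Paleogene; C — Triassic; D — Stenian

Match each age against the start–end ranges in the excerpt: A = 133.4 Ma → Cretaceous (145–66); B = 25.2 Ma → Paleogene (66–23.03); C = 218.9 Ma → Triassic (251.902–201.4); D = 1085 Ma → Stenian (1200–1000).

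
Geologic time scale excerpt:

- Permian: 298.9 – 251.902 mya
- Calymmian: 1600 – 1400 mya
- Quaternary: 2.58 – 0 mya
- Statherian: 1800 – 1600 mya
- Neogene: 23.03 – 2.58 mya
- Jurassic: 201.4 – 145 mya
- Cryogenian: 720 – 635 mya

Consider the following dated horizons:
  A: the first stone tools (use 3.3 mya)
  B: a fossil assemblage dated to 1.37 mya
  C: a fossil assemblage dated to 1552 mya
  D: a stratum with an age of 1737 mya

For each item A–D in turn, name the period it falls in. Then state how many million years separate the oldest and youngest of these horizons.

A — Neogene; B — Quaternary; C — Calymmian; D — Statherian; span 1735.63 million years

A: 3.3 Ma lies in 23.03–2.58 Ma, so Neogene.
B: 1.37 Ma lies in 2.58–0 Ma, so Quaternary.
C: 1552 Ma lies in 1600–1400 Ma, so Calymmian.
D: 1737 Ma lies in 1800–1600 Ma, so Statherian.
Oldest = 1737 Ma, youngest = 1.37 Ma → span 1735.63 Myr.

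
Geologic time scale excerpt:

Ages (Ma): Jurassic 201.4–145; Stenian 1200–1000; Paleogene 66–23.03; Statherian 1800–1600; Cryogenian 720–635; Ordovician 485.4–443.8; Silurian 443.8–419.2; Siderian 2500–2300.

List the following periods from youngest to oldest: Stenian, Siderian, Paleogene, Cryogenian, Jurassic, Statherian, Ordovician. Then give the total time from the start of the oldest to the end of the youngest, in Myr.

Paleogene → Jurassic → Ordovician → Cryogenian → Stenian → Statherian → Siderian; total span 2476.97 Myr

Start ages (Ma): Siderian 2500, Statherian 1800, Stenian 1200, Cryogenian 720, Ordovician 485.4, Jurassic 201.4, Paleogene 66.
Ordered youngest to oldest: Paleogene, Jurassic, Ordovician, Cryogenian, Stenian, Statherian, Siderian.
Span = 2500 − 23.03 = 2476.97 Myr.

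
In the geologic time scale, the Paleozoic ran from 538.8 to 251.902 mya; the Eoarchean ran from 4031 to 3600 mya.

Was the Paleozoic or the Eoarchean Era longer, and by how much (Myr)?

Paleozoic: 538.8 − 251.902 = 286.898 Myr.
Eoarchean: 4031 − 3600 = 431 Myr.
Difference: 431 − 286.898 = 144.102 Myr, so the Eoarchean was longer.

Eoarchean, by 144.102 million years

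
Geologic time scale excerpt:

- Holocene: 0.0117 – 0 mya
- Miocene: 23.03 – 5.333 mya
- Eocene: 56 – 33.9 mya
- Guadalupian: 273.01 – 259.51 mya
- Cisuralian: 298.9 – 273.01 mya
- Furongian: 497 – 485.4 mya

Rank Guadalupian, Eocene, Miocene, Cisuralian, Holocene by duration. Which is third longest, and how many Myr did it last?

Miocene, 17.697 million years

Start − end for each: Guadalupian 273.01 − 259.51 = 13.5; Eocene 56 − 33.9 = 22.1; Miocene 23.03 − 5.333 = 17.697; Cisuralian 298.9 − 273.01 = 25.89; Holocene 0.0117 − 0 = 0.0117.
Ranking these from longest: Cisuralian > Eocene > Miocene > Guadalupian > Holocene.
Position 3 in that ranking is Miocene, which lasted 17.697 Myr.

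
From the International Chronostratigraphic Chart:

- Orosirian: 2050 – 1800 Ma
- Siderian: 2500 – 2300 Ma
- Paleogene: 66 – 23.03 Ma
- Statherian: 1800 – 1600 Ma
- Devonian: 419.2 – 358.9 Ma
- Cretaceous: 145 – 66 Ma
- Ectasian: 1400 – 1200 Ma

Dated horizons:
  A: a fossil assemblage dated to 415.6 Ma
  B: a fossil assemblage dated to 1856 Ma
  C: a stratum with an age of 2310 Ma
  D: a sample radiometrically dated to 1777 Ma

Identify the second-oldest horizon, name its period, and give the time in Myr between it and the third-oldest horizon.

B, in the Orosirian; 79 million years to D

Larger Ma means older, so oldest first: C 2310 > B 1856 > D 1777 > A 415.6.
Counting 2 along gives B (1856 Ma); the excerpt puts that inside the Orosirian, 2050–1800 Ma.
Next in line is D (1777 Ma), and 1856 − 1777 = 79 Myr.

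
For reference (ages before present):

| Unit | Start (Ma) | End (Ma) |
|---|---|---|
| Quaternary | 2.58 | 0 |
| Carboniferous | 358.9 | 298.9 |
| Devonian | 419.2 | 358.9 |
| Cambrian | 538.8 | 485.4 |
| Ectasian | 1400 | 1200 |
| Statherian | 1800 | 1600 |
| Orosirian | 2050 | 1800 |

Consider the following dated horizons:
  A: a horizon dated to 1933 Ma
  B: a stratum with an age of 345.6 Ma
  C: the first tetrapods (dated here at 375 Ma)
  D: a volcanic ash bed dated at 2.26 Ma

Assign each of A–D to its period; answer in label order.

Match each age against the start–end ranges in the excerpt: A = 1933 Ma → Orosirian (2050–1800); B = 345.6 Ma → Carboniferous (358.9–298.9); C = 375 Ma → Devonian (419.2–358.9); D = 2.26 Ma → Quaternary (2.58–0).

A — Orosirian; B — Carboniferous; C — Devonian; D — Quaternary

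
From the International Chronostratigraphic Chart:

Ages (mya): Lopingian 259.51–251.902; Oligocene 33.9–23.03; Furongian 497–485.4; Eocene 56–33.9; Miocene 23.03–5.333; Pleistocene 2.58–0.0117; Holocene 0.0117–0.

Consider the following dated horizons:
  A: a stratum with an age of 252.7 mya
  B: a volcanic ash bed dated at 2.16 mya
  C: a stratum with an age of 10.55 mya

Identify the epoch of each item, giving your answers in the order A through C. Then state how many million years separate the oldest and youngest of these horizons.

Match each age against the start–end ranges in the excerpt: A = 252.7 Ma → Lopingian (259.51–251.902); B = 2.16 Ma → Pleistocene (2.58–0.0117); C = 10.55 Ma → Miocene (23.03–5.333).
The largest age is 252.7 Ma and the smallest is 2.16 Ma; their difference is 250.54 Myr.

A — Lopingian; B — Pleistocene; C — Miocene; span 250.54 million years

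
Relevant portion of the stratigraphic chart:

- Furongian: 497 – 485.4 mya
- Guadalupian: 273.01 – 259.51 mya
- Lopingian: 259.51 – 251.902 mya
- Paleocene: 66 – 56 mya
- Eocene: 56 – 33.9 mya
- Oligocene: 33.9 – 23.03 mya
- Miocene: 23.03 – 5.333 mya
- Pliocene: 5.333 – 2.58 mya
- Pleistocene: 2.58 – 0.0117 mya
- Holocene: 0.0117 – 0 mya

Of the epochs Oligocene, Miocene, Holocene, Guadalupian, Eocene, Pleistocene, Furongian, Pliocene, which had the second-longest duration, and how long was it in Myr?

Miocene, 17.697 million years

Start − end for each: Oligocene 33.9 − 23.03 = 10.87; Miocene 23.03 − 5.333 = 17.697; Holocene 0.0117 − 0 = 0.0117; Guadalupian 273.01 − 259.51 = 13.5; Eocene 56 − 33.9 = 22.1; Pleistocene 2.58 − 0.0117 = 2.5683; Furongian 497 − 485.4 = 11.6; Pliocene 5.333 − 2.58 = 2.753.
Ranking these from longest: Eocene > Miocene > Guadalupian > Furongian > Oligocene > Pliocene > Pleistocene > Holocene.
Position 2 in that ranking is Miocene, which lasted 17.697 Myr.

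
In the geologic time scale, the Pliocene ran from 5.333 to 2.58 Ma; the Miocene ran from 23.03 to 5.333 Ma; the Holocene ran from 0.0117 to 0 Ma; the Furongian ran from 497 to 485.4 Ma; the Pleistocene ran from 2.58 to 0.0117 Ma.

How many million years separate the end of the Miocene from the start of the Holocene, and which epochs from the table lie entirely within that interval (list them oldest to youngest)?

5.3213 million years; Pliocene, Pleistocene

The Miocene closes at 5.333 Ma and the Holocene opens at 0.0117 Ma, so the interval is 5.333 − 0.0117 = 5.3213 Myr.
An epoch fits inside if it starts at or after 5.333 Ma and ends at or before 0.0117 Ma; oldest first that gives Pliocene, Pleistocene.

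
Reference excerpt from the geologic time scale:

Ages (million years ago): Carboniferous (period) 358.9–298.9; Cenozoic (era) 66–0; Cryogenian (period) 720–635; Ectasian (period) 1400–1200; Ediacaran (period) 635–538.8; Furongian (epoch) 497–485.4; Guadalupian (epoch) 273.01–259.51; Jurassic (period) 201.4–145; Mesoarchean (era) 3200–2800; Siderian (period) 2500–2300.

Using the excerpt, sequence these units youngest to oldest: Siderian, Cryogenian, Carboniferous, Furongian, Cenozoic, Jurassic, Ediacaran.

Cenozoic → Jurassic → Carboniferous → Furongian → Ediacaran → Cryogenian → Siderian

Sorting by start age (ascending Ma, since larger Ma = older): Cenozoic began 66, Jurassic began 201.4, Carboniferous began 358.9, Furongian began 497, Ediacaran began 635, Cryogenian began 720, Siderian began 2500.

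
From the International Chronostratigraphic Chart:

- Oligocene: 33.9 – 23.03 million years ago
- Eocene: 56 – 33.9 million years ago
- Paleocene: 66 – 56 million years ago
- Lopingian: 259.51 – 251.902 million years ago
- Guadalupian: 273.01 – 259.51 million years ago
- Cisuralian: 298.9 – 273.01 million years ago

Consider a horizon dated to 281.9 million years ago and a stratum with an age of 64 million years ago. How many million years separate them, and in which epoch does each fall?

Elapsed time: 281.9 − 64 = 217.9 Myr.
281.9 Ma lies within 298.9–273.01 Ma: Cisuralian.
64 Ma lies within 66–56 Ma: Paleocene.

217.9 million years apart; the first in the Cisuralian, the second in the Paleocene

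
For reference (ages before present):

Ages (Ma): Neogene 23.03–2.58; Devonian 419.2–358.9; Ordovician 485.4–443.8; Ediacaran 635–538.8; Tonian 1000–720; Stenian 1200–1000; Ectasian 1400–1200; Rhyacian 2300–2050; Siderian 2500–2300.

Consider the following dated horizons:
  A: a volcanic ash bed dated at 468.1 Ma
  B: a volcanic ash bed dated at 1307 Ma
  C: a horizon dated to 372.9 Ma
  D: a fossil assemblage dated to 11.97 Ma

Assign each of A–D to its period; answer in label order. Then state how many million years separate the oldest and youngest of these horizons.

A: 468.1 Ma lies in 485.4–443.8 Ma, so Ordovician.
B: 1307 Ma lies in 1400–1200 Ma, so Ectasian.
C: 372.9 Ma lies in 419.2–358.9 Ma, so Devonian.
D: 11.97 Ma lies in 23.03–2.58 Ma, so Neogene.
Oldest = 1307 Ma, youngest = 11.97 Ma → span 1295.03 Myr.

A — Ordovician; B — Ectasian; C — Devonian; D — Neogene; span 1295.03 million years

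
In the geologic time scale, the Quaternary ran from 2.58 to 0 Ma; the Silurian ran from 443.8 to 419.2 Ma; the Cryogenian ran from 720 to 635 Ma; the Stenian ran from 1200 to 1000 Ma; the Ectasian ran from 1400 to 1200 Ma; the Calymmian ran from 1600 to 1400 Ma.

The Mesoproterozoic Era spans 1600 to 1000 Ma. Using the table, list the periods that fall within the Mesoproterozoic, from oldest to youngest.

Calymmian, Ectasian, Stenian

Periods with both bounds inside 1600–1000 Ma: Calymmian (1600–1400), Ectasian (1400–1200), Stenian (1200–1000).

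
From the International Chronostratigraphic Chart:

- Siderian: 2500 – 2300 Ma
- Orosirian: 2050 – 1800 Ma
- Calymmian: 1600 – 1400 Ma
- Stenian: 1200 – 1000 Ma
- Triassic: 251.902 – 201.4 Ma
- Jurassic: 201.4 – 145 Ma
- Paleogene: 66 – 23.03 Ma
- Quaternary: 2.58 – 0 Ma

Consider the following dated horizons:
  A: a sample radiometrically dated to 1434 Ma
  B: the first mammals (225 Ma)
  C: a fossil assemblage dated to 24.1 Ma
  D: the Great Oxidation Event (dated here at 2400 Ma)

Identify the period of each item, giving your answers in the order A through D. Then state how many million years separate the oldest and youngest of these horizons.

A — Calymmian; B — Triassic; C — Paleogene; D — Siderian; span 2375.9 million years

A: 1434 Ma lies in 1600–1400 Ma, so Calymmian.
B: 225 Ma lies in 251.902–201.4 Ma, so Triassic.
C: 24.1 Ma lies in 66–23.03 Ma, so Paleogene.
D: 2400 Ma lies in 2500–2300 Ma, so Siderian.
Oldest = 2400 Ma, youngest = 24.1 Ma → span 2375.9 Myr.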